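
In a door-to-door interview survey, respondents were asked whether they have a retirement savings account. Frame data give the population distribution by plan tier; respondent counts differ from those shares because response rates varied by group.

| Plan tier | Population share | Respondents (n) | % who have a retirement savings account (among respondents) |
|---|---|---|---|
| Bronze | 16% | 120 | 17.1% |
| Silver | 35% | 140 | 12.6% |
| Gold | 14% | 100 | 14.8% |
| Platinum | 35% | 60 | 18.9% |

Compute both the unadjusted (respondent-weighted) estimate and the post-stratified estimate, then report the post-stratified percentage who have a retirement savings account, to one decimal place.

15.8%

Naive respondent-only estimate (weights = respondent counts):
  (120/420)×17.1 + (140/420)×12.6 + (100/420)×14.8 + (60/420)×18.9 = 15.3095%
Post-stratified estimate weights by population shares:
  0.16×17.1 + 0.35×12.6 + 0.14×14.8 + 0.35×18.9 = 15.833%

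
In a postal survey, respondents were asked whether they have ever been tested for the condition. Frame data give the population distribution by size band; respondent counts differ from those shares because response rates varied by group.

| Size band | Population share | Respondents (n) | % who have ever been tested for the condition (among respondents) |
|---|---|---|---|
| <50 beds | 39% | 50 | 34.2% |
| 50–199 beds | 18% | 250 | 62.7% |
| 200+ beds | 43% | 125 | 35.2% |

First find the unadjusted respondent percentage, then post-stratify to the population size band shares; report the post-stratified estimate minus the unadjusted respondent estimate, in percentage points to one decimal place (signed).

Without adjustment, the pooled respondent share is:
  (50/425)×34.2 + (250/425)×62.7 + (125/425)×35.2 = 51.2588%
Reweighting by population size band shares:
  0.39×34.2 + 0.18×62.7 + 0.43×35.2 = 39.76%
Difference = 39.76 − 51.2588 = -11.4988 pp.

-11.5 percentage points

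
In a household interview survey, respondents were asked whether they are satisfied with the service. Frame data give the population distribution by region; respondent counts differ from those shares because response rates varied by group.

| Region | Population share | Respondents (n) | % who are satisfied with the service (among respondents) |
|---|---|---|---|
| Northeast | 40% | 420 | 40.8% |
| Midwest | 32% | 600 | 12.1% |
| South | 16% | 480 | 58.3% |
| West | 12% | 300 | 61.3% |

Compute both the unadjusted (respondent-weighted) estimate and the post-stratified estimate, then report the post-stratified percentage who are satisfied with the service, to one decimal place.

Without adjustment, the pooled respondent share is:
  (420/1800)×40.8 + (600/1800)×12.1 + (480/1800)×58.3 + (300/1800)×61.3 = 39.3167%
Post-stratifying to population shares instead:
  0.4×40.8 + 0.32×12.1 + 0.16×58.3 + 0.12×61.3 = 36.876%

36.9%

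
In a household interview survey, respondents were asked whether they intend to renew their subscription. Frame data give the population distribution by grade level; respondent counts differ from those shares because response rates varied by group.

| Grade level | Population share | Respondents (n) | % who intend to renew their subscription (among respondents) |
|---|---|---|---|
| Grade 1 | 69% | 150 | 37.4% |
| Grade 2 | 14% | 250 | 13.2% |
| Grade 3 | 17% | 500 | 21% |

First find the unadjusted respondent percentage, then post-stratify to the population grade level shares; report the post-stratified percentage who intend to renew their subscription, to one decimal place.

Naive respondent-only estimate (weights = respondent counts):
  (150/900)×37.4 + (250/900)×13.2 + (500/900)×21 = 21.5667%
Reweighting by population grade level shares:
  0.69×37.4 + 0.14×13.2 + 0.17×21 = 31.224%

31.2%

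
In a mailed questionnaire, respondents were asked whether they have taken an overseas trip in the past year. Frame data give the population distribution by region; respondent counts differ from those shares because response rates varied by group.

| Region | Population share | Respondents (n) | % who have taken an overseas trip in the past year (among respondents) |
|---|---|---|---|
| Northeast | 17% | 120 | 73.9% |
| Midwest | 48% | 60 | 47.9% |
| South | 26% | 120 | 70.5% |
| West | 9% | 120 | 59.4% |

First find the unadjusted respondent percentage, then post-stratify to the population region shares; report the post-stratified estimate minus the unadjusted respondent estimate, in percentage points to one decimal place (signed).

-5.8 percentage points

Unadjusted (pooled respondent) estimate weights by respondent counts:
  (120/420)×73.9 + (60/420)×47.9 + (120/420)×70.5 + (120/420)×59.4 = 65.0714%
Post-stratified estimate weights by population shares:
  0.17×73.9 + 0.48×47.9 + 0.26×70.5 + 0.09×59.4 = 59.231%
Difference = 59.231 − 65.0714 = -5.8404 pp.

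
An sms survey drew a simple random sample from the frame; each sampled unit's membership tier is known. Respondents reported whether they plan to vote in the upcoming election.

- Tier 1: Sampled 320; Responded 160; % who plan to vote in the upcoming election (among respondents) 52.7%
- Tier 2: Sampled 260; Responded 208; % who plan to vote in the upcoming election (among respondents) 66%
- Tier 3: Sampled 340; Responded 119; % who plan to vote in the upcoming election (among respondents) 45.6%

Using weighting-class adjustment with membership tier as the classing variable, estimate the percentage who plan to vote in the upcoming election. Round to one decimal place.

Class response rates: Tier 1 160/320 = 50%, Tier 2 208/260 = 80%, Tier 3 119/340 = 35%.
Each respondent's weight = sampled/responded in their class; summing within a class gives n_sampled, so:
  Tier 1: 320 × 52.7 = 16,864
  Tier 2: 260 × 66 = 17,160
  Tier 3: 340 × 45.6 = 15,504
Adjusted estimate = 49,528 / 920 = 53.8348 → 53.8%.

53.8%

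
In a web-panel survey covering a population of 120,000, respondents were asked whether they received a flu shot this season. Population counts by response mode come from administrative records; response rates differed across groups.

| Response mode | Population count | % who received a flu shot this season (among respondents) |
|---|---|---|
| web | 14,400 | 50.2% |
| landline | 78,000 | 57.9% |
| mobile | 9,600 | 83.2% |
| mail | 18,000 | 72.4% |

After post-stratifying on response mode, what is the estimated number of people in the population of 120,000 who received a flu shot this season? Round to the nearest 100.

Estimated count per cell = population count × respondent percentage:
  web: 14,400 × 50.2% = 7228.8
  landline: 78,000 × 57.9% = 45,162
  mobile: 9,600 × 83.2% = 7987.2
  mail: 18,000 × 72.4% = 13,032
Estimated total = 73,410 → 73,400.

73,400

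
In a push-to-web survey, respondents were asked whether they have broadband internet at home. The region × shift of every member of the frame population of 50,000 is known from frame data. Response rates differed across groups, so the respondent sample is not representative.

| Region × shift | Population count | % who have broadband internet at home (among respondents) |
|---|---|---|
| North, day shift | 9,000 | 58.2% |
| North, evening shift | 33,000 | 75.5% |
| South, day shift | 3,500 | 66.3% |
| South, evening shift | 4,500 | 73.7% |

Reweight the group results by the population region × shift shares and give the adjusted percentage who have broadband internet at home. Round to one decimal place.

Each cell contributes population-share × respondent value:
  North, day shift: (9,000/50,000) × 58.2 = 10.476
  North, evening shift: (33,000/50,000) × 75.5 = 49.83
  South, day shift: (3,500/50,000) × 66.3 = 4.641
  South, evening shift: (4,500/50,000) × 73.7 = 6.633
Post-stratified estimate = 71.58 → 71.6%.

71.6%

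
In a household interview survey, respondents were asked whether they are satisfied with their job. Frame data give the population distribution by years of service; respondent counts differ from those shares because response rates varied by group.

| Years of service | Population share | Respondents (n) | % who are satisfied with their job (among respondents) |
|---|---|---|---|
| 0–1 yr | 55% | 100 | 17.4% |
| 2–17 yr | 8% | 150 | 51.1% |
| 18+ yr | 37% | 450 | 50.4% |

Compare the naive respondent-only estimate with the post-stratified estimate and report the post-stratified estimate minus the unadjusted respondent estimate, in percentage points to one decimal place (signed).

Unadjusted (pooled respondent) estimate weights by respondent counts:
  (100/700)×17.4 + (150/700)×51.1 + (450/700)×50.4 = 45.8357%
Post-stratified estimate weights by population shares:
  0.55×17.4 + 0.08×51.1 + 0.37×50.4 = 32.306%
Difference = 32.306 − 45.8357 = -13.5297 pp.

-13.5 percentage points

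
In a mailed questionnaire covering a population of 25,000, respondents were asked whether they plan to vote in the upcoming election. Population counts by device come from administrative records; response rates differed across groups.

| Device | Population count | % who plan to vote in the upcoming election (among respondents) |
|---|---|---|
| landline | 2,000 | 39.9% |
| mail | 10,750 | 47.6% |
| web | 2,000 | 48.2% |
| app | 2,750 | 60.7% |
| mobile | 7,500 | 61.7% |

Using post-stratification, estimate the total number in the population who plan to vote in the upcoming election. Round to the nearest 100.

13,200

Apply each group's respondent rate to its population count:
  landline: 2,000 × 39.9% = 798
  mail: 10,750 × 47.6% = 5117
  web: 2,000 × 48.2% = 964
  app: 2,750 × 60.7% = 1669.25
  mobile: 7,500 × 61.7% = 4627.5
Estimated total = 13175.8 → 13,200.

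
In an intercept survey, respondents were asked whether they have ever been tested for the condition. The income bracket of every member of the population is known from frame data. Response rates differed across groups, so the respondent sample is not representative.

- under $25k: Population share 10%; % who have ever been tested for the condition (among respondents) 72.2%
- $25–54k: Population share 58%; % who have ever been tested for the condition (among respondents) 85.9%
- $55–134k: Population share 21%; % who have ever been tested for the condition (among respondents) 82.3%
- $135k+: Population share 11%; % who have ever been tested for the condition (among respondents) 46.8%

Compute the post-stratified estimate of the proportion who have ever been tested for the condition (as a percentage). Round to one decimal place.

79.5%

Each cell contributes population-share × respondent value:
  under $25k: 0.1 × 72.2 = 7.22
  $25–54k: 0.58 × 85.9 = 49.822
  $55–134k: 0.21 × 82.3 = 17.283
  $135k+: 0.11 × 46.8 = 5.148
Post-stratified estimate = 79.473 → 79.5%.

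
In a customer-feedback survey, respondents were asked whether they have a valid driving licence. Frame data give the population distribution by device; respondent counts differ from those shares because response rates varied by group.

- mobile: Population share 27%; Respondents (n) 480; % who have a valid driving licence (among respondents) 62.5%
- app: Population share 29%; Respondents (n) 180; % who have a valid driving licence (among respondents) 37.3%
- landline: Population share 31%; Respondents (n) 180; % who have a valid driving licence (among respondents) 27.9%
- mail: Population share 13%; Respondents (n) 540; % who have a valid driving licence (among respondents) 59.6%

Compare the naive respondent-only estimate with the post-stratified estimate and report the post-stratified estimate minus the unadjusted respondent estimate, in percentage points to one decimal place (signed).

-9.5 percentage points

Unadjusted (pooled respondent) estimate weights by respondent counts:
  (480/1380)×62.5 + (180/1380)×37.3 + (180/1380)×27.9 + (540/1380)×59.6 = 53.5652%
Reweighting by population device shares:
  0.27×62.5 + 0.29×37.3 + 0.31×27.9 + 0.13×59.6 = 44.089%
Difference = 44.089 − 53.5652 = -9.4762 pp.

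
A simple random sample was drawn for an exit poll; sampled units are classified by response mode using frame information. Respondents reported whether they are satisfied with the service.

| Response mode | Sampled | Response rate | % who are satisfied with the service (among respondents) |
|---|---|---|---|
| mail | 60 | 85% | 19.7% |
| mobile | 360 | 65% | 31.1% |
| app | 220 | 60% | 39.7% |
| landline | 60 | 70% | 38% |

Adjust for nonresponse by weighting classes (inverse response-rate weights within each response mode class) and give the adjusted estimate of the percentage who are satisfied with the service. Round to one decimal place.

33.4%

With weight = n_sampled/n_responded per class, the weighted class total is n_sampled:
  mail: 60 × 19.7 = 1182
  mobile: 360 × 31.1 = 11,196
  app: 220 × 39.7 = 8734
  landline: 60 × 38 = 2280
Adjusted estimate = 23,392 / 700 = 33.4171 → 33.4%.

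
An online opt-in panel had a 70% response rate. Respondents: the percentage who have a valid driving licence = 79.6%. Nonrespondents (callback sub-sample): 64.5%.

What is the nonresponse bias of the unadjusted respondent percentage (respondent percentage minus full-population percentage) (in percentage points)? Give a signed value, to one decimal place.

+4.5 percentage points

Nonresponse fraction = 1 − 0.7 = 0.3.
Bias = (nonresponse fraction) × (respondent percentage − nonrespondent percentage)
     = 0.3 × (79.6 − 64.5) = 0.3 × 15.1 = 4.53.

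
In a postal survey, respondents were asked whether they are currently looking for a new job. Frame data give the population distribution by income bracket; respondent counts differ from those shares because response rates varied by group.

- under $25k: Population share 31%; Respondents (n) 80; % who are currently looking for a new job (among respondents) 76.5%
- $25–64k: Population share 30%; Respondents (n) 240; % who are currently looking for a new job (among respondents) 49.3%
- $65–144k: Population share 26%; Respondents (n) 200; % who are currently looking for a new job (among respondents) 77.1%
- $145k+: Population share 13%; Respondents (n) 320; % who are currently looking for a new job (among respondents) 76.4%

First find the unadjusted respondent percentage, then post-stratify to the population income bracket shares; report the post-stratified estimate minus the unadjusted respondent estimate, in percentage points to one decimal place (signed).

Naive respondent-only estimate (weights = respondent counts):
  (80/840)×76.5 + (240/840)×49.3 + (200/840)×77.1 + (320/840)×76.4 = 68.8333%
Post-stratifying to population shares instead:
  0.31×76.5 + 0.3×49.3 + 0.26×77.1 + 0.13×76.4 = 68.483%
Difference = 68.483 − 68.8333 = -0.3503 pp.

-0.4 percentage points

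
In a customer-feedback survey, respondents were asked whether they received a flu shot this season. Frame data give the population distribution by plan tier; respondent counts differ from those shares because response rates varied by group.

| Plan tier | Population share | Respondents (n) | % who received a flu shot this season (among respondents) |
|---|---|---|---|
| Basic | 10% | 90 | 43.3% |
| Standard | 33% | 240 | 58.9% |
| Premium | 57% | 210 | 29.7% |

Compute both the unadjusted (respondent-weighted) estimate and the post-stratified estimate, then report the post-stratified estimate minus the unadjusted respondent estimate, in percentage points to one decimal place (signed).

Naive respondent-only estimate (weights = respondent counts):
  (90/540)×43.3 + (240/540)×58.9 + (210/540)×29.7 = 44.9444%
Reweighting by population plan tier shares:
  0.1×43.3 + 0.33×58.9 + 0.57×29.7 = 40.696%
Difference = 40.696 − 44.9444 = -4.2484 pp.

-4.2 percentage points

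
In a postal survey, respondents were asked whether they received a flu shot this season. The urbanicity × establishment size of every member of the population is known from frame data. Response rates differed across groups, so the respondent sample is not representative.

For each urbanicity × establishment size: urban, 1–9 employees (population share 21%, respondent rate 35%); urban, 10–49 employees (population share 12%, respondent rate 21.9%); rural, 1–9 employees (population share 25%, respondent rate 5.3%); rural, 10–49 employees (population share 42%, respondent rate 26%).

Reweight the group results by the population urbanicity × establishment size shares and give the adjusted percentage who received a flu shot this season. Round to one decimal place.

22.2%

Each cell contributes population-share × respondent value:
  urban, 1–9 employees: 0.21 × 35 = 7.35
  urban, 10–49 employees: 0.12 × 21.9 = 2.628
  rural, 1–9 employees: 0.25 × 5.3 = 1.325
  rural, 10–49 employees: 0.42 × 26 = 10.92
Post-stratified estimate = 22.223 → 22.2%.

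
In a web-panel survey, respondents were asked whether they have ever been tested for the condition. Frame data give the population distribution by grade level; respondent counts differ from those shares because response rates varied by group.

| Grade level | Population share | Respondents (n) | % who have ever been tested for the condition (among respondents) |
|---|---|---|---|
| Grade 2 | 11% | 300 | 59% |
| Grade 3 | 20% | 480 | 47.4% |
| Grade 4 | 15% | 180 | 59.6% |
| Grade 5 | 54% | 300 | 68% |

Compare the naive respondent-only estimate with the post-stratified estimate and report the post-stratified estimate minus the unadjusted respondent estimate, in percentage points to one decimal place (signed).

+4.8 percentage points

Without adjustment, the pooled respondent share is:
  (300/1260)×59 + (480/1260)×47.4 + (180/1260)×59.6 + (300/1260)×68 = 56.8095%
Post-stratified estimate weights by population shares:
  0.11×59 + 0.2×47.4 + 0.15×59.6 + 0.54×68 = 61.63%
Difference = 61.63 − 56.8095 = 4.8205 pp.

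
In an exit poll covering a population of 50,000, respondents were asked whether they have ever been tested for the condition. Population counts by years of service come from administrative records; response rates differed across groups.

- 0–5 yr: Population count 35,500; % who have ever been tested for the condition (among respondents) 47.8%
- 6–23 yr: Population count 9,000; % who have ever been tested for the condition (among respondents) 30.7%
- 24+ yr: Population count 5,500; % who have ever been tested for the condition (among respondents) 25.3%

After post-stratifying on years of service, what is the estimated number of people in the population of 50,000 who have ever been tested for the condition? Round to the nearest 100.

Apply each group's respondent rate to its population count:
  0–5 yr: 35,500 × 47.8% = 16,969
  6–23 yr: 9,000 × 30.7% = 2763
  24+ yr: 5,500 × 25.3% = 1391.5
Estimated total = 21123.5 → 21,100.

21,100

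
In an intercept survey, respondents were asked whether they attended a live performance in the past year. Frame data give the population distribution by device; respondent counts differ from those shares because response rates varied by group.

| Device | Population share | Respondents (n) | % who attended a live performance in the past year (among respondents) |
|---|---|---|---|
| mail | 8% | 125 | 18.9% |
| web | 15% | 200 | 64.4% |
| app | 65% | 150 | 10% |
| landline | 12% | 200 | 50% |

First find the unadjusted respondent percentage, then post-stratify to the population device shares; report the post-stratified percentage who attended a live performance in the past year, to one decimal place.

23.7%

Naive respondent-only estimate (weights = respondent counts):
  (125/675)×18.9 + (200/675)×64.4 + (150/675)×10 + (200/675)×50 = 39.6185%
Post-stratified estimate weights by population shares:
  0.08×18.9 + 0.15×64.4 + 0.65×10 + 0.12×50 = 23.672%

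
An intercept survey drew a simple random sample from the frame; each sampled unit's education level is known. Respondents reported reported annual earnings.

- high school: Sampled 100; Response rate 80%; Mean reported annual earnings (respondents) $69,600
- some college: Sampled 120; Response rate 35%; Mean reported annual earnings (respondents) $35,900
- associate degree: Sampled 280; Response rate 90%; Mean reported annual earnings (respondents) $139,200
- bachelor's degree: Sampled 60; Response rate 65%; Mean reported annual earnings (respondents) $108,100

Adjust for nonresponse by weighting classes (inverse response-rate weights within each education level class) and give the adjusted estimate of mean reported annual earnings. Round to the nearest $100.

Inverse-response-rate weighting restores each class to its sampled count, so class totals weight by n_sampled:
  high school: 100 × 69,600 = 6,960,000
  some college: 120 × 35,900 = 4,308,000
  associate degree: 280 × 139,200 = 38,976,000
  bachelor's degree: 60 × 108,100 = 6,486,000
Adjusted estimate = 56,730,000 / 560 = 101304 → $101,300.

$101,300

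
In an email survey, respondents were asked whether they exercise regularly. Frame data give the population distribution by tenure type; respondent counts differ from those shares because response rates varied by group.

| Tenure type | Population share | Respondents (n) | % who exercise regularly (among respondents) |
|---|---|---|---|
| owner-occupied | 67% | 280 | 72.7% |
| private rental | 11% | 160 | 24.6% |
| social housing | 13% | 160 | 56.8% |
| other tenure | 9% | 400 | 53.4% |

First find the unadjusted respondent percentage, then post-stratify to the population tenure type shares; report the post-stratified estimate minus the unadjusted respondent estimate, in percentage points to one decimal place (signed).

Naive respondent-only estimate (weights = respondent counts):
  (280/1000)×72.7 + (160/1000)×24.6 + (160/1000)×56.8 + (400/1000)×53.4 = 54.74%
Post-stratifying to population shares instead:
  0.67×72.7 + 0.11×24.6 + 0.13×56.8 + 0.09×53.4 = 63.605%
Difference = 63.605 − 54.74 = 8.865 pp.

+8.9 percentage points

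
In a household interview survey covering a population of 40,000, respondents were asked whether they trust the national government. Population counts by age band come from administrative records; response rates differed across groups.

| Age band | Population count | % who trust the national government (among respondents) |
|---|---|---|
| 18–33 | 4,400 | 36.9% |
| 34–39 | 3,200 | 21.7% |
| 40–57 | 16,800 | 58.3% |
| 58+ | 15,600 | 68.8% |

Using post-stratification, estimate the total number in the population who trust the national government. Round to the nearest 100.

22,800

Apply each group's respondent rate to its population count:
  18–33: 4,400 × 36.9% = 1623.6
  34–39: 3,200 × 21.7% = 694.4
  40–57: 16,800 × 58.3% = 9794.4
  58+: 15,600 × 68.8% = 10732.8
Estimated total = 22845.2 → 22,800.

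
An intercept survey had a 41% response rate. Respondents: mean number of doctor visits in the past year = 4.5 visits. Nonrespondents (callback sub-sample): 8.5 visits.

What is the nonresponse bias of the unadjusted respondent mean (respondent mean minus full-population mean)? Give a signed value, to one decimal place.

-2.4

Nonresponse fraction = 1 − 0.41 = 0.59.
Bias = (nonresponse fraction) × (respondent mean − nonrespondent mean)
     = 0.59 × (4.5 − 8.5) = 0.59 × -4 = -2.36.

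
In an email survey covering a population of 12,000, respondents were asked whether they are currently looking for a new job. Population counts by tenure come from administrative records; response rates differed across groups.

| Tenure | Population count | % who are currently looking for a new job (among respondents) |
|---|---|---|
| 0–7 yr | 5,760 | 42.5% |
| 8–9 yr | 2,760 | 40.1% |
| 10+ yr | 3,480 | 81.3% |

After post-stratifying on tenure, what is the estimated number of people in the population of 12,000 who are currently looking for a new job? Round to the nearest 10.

6,380

Each cell contributes its population count × the respondent rate:
  0–7 yr: 5,760 × 42.5% = 2448
  8–9 yr: 2,760 × 40.1% = 1106.76
  10+ yr: 3,480 × 81.3% = 2829.24
Estimated total = 6384 → 6,380.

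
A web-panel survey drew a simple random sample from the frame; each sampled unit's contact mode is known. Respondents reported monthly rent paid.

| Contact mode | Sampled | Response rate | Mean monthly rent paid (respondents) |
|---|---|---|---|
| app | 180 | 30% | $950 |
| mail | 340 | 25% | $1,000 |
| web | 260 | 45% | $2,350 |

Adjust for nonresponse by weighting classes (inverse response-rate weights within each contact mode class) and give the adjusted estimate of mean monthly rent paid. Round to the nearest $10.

$1,440

With weight = n_sampled/n_responded per class, the weighted class total is n_sampled:
  app: 180 × 950 = 171,000
  mail: 340 × 1000 = 340,000
  web: 260 × 2350 = 611,000
Adjusted estimate = 1,122,000 / 780 = 1438.46 → $1,440.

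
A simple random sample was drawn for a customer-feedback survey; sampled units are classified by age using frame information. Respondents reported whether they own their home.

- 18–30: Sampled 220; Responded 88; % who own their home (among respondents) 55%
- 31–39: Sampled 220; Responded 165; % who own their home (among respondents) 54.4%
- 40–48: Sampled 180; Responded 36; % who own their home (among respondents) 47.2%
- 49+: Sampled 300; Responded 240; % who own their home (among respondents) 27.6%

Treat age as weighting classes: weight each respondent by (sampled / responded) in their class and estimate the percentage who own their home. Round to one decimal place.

44.4%

Response rates by class: 18–30 88/220 = 40%, 31–39 165/220 = 75%, 40–48 36/180 = 20%, 49+ 240/300 = 80%.
With weight = n_sampled/n_responded per class, the weighted class total is n_sampled:
  18–30: 220 × 55 = 12,100
  31–39: 220 × 54.4 = 11,968
  40–48: 180 × 47.2 = 8496
  49+: 300 × 27.6 = 8280
Adjusted estimate = 40,844 / 920 = 44.3957 → 44.4%.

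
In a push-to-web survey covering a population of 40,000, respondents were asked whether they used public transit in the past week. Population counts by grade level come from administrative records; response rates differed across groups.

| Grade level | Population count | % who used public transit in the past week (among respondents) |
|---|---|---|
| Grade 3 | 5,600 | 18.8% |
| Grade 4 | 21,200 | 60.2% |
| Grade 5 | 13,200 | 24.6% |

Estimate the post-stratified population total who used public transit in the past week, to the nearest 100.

Estimated count per cell = population count × respondent percentage:
  Grade 3: 5,600 × 18.8% = 1052.8
  Grade 4: 21,200 × 60.2% = 12762.4
  Grade 5: 13,200 × 24.6% = 3247.2
Estimated total = 17062.4 → 17,100.

17,100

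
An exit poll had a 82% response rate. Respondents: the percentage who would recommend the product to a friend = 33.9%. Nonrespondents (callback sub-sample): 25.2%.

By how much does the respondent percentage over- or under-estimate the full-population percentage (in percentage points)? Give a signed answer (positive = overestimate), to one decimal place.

+1.6 percentage points

Nonresponse fraction = 1 − 0.82 = 0.18.
Bias = (nonresponse fraction) × (respondent percentage − nonrespondent percentage)
     = 0.18 × (33.9 − 25.2) = 0.18 × 8.7 = 1.566.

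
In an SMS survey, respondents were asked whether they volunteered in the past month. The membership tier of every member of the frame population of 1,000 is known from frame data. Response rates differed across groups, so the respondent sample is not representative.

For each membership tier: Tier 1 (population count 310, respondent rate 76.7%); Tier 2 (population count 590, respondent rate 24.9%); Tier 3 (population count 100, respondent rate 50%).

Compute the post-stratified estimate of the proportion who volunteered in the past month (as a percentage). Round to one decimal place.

Reweight to the known membership tier distribution:
  Tier 1: (310/1,000) × 76.7 = 23.777
  Tier 2: (590/1,000) × 24.9 = 14.691
  Tier 3: (100/1,000) × 50 = 5
Post-stratified estimate = 43.468 → 43.5%.

43.5%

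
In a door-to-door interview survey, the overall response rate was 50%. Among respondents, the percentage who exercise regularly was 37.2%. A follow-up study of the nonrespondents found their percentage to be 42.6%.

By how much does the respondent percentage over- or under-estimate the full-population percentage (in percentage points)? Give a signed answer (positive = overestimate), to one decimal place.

Nonresponse fraction = 1 − 0.5 = 0.5.
Bias = (nonresponse fraction) × (respondent percentage − nonrespondent percentage)
     = 0.5 × (37.2 − 42.6) = 0.5 × -5.4 = -2.7.

-2.7 percentage points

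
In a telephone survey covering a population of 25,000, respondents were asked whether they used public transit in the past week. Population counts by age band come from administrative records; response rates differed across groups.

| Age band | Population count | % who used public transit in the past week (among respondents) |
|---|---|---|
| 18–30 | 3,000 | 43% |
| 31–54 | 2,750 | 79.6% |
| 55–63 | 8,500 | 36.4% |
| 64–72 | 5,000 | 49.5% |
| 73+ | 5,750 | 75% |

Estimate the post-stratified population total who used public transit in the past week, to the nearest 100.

13,400

Apply each group's respondent rate to its population count:
  18–30: 3,000 × 43% = 1290
  31–54: 2,750 × 79.6% = 2189
  55–63: 8,500 × 36.4% = 3094
  64–72: 5,000 × 49.5% = 2475
  73+: 5,750 × 75% = 4312.5
Estimated total = 13360.5 → 13,400.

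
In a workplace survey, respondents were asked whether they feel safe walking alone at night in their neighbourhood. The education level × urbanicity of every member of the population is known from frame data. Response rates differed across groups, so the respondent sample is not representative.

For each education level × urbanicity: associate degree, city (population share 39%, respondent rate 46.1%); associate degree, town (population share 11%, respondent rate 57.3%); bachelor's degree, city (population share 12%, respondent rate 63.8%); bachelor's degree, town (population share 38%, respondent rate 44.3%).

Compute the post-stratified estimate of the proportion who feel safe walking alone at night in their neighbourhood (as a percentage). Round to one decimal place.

Post-stratification weights by population share, not respondent share:
  associate degree, city: 0.39 × 46.1 = 17.979
  associate degree, town: 0.11 × 57.3 = 6.303
  bachelor's degree, city: 0.12 × 63.8 = 7.656
  bachelor's degree, town: 0.38 × 44.3 = 16.834
Post-stratified estimate = 48.772 → 48.8%.

48.8%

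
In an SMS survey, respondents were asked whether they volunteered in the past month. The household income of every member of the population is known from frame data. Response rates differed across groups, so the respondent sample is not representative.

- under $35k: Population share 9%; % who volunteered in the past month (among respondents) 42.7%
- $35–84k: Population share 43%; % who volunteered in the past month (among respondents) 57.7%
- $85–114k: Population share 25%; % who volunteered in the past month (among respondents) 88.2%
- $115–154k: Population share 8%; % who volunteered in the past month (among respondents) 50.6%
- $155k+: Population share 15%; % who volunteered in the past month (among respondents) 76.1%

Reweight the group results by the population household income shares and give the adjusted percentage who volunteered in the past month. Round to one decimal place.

Weight each group's respondent value by its population share:
  under $35k: 0.09 × 42.7 = 3.843
  $35–84k: 0.43 × 57.7 = 24.811
  $85–114k: 0.25 × 88.2 = 22.05
  $115–154k: 0.08 × 50.6 = 4.048
  $155k+: 0.15 × 76.1 = 11.415
Post-stratified estimate = 66.167 → 66.2%.

66.2%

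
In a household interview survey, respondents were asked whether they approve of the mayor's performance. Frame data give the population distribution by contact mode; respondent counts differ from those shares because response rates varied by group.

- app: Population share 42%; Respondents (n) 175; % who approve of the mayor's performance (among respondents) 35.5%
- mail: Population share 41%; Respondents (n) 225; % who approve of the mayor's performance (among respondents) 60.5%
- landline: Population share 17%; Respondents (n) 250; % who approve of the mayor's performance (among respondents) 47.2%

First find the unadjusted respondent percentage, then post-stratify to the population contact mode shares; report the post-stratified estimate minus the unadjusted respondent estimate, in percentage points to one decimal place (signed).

Without adjustment, the pooled respondent share is:
  (175/650)×35.5 + (225/650)×60.5 + (250/650)×47.2 = 48.6538%
Post-stratified estimate weights by population shares:
  0.42×35.5 + 0.41×60.5 + 0.17×47.2 = 47.739%
Difference = 47.739 − 48.6538 = -0.9148 pp.

-0.9 percentage points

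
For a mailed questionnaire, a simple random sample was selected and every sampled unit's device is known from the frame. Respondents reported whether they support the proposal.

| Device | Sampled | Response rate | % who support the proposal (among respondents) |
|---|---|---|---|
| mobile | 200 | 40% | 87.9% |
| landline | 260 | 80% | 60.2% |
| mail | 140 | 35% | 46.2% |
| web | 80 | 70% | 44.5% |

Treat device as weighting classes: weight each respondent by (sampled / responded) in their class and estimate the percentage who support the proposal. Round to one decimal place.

63.6%

Weighting each respondent by the inverse class response rate inflates each class back to its sampled size, so the class weight is n_sampled:
  mobile: 200 × 87.9 = 17,580
  landline: 260 × 60.2 = 15,652
  mail: 140 × 46.2 = 6468
  web: 80 × 44.5 = 3560
Adjusted estimate = 43,260 / 680 = 63.6176 → 63.6%.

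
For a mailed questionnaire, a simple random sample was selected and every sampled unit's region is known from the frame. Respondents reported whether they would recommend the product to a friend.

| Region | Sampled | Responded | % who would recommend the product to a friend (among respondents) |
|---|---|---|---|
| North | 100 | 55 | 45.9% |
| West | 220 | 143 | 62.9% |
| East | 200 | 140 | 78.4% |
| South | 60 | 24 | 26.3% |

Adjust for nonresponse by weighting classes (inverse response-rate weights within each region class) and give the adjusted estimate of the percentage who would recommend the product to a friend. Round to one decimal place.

61.5%

Class response rates: North 55/100 = 55%, West 143/220 = 65%, East 140/200 = 70%, South 24/60 = 40%.
Inverse-response-rate weighting restores each class to its sampled count, so class totals weight by n_sampled:
  North: 100 × 45.9 = 4590
  West: 220 × 62.9 = 13,838
  East: 200 × 78.4 = 15680
  South: 60 × 26.3 = 1578
Adjusted estimate = 35,686 / 580 = 61.5276 → 61.5%.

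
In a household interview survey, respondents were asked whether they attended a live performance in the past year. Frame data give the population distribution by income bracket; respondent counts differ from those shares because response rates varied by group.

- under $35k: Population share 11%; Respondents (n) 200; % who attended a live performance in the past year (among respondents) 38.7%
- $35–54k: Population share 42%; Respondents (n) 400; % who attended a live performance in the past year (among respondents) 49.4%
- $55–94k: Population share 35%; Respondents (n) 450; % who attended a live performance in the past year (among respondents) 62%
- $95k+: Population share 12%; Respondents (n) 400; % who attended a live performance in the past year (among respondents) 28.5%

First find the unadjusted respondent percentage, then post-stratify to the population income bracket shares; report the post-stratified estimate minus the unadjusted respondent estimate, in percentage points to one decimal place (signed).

+4.1 percentage points

Naive respondent-only estimate (weights = respondent counts):
  (200/1450)×38.7 + (400/1450)×49.4 + (450/1450)×62 + (400/1450)×28.5 = 46.069%
Post-stratifying to population shares instead:
  0.11×38.7 + 0.42×49.4 + 0.35×62 + 0.12×28.5 = 50.125%
Difference = 50.125 − 46.069 = 4.056 pp.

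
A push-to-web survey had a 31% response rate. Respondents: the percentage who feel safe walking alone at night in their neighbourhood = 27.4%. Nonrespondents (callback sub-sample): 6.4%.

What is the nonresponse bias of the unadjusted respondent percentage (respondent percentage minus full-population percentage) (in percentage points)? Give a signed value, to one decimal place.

+14.5 percentage points

Nonresponse fraction = 1 − 0.31 = 0.69.
Bias = (nonresponse fraction) × (respondent percentage − nonrespondent percentage)
     = 0.69 × (27.4 − 6.4) = 0.69 × 21 = 14.49.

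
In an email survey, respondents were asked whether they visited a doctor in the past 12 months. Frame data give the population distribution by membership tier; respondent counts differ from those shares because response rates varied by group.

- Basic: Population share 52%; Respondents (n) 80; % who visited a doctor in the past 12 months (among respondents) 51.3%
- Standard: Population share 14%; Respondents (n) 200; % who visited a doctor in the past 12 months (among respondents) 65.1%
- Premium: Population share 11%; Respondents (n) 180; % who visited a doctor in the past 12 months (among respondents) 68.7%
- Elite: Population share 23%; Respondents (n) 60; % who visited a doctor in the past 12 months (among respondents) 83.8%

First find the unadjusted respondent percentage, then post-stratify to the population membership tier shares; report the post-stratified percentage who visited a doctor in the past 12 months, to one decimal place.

Unadjusted (pooled respondent) estimate weights by respondent counts:
  (80/520)×51.3 + (200/520)×65.1 + (180/520)×68.7 + (60/520)×83.8 = 66.3808%
Post-stratifying to population shares instead:
  0.52×51.3 + 0.14×65.1 + 0.11×68.7 + 0.23×83.8 = 62.621%

62.6%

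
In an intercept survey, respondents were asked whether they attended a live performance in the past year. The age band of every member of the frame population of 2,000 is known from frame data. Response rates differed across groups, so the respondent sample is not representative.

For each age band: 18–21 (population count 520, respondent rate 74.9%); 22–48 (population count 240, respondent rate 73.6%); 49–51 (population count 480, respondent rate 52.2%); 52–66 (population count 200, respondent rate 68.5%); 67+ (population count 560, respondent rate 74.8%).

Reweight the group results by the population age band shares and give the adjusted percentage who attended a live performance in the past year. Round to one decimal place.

68.6%

Post-stratification weights by population share, not respondent share:
  18–21: (520/2,000) × 74.9 = 19.474
  22–48: (240/2,000) × 73.6 = 8.832
  49–51: (480/2,000) × 52.2 = 12.528
  52–66: (200/2,000) × 68.5 = 6.85
  67+: (560/2,000) × 74.8 = 20.944
Post-stratified estimate = 68.628 → 68.6%.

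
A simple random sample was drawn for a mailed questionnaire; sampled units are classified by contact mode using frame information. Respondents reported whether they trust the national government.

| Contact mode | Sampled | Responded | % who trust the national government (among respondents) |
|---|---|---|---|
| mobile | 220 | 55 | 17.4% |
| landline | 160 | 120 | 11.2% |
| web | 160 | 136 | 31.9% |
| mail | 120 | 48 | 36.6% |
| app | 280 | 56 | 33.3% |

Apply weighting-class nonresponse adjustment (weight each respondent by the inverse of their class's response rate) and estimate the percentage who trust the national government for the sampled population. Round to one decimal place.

26.0%

Class response rates: mobile 55/220 = 25%, landline 120/160 = 75%, web 136/160 = 85%, mail 48/120 = 40%, app 56/280 = 20%.
Inverse-response-rate weighting restores each class to its sampled count, so class totals weight by n_sampled:
  mobile: 220 × 17.4 = 3828
  landline: 160 × 11.2 = 1792
  web: 160 × 31.9 = 5104
  mail: 120 × 36.6 = 4392
  app: 280 × 33.3 = 9324
Adjusted estimate = 24,440 / 940 = 26 → 26.0%.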